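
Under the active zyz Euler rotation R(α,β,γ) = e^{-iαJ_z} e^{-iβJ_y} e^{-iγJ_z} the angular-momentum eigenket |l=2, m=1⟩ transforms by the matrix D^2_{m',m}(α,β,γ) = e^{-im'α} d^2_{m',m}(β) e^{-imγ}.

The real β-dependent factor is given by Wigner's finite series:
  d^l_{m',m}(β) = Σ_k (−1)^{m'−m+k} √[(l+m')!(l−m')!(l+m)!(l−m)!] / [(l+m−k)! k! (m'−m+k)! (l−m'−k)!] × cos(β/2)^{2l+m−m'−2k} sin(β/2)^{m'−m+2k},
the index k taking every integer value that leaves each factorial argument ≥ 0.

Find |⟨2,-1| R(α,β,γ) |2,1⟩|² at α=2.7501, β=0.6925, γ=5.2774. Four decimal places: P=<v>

D^2_{-1,1}(2.7501,0.6925,5.2774) = e^{-i·-1·2.7501}·d^2_{-1,1}(0.6925)·e^{-i·1·5.2774}. Compute d first:
With c≡cos(β/2)=0.940652 and s≡sin(β/2)=0.339373, N=[1·6·6·1]^{1/2}=6.000000
The bounds max(0,m−m')=2 and min(l+m,l−m')=3 give 2 terms
  k=2: (−1)^0·6.0000/(2)·0.9407^2·0.3394^2 = +0.305727
  k=3: (−1)^1·6.0000/(6)·0.9407^0·0.3394^4 = -0.013265
d^2_{-1,1}(0.6925) = +0.305727 -0.013265 = +0.292462
|D^2_{-1,1}|² = |d^2_{-1,1}(β)|² = (+0.292462)² = 0.085534 (the z-rotation phases have unit modulus)

P=0.0855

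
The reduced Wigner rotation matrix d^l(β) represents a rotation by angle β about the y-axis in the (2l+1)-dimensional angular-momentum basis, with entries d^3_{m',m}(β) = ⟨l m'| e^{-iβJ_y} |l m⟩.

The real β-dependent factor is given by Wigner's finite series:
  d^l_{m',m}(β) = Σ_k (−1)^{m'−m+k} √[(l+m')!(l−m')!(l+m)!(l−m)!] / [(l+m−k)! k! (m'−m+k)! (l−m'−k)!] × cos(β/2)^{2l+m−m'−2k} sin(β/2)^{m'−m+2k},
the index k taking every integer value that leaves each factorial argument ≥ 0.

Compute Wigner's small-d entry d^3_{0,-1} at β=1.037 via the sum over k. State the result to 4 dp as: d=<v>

d^3_{0,-1}(β=1.037) via Wigner's sum:
With c≡cos(β/2)=0.868564 and s≡sin(β/2)=0.495578, N=[6·6·2·24]^{1/2}=41.569219
Admissible k: 0..2 (factorial args all ≥0)
  k=0: (−1)^1·41.5692/(12)·0.8686^5·0.4956^1 = -0.848614
  k=1: (−1)^2·41.5692/(4)·0.8686^3·0.4956^3 = +0.828805
  k=2: (−1)^3·41.5692/(12)·0.8686^1·0.4956^5 = -0.089940
d^3_{0,-1}(1.037) = -0.848614 +0.828805 -0.089940 = -0.109749

d=-0.1097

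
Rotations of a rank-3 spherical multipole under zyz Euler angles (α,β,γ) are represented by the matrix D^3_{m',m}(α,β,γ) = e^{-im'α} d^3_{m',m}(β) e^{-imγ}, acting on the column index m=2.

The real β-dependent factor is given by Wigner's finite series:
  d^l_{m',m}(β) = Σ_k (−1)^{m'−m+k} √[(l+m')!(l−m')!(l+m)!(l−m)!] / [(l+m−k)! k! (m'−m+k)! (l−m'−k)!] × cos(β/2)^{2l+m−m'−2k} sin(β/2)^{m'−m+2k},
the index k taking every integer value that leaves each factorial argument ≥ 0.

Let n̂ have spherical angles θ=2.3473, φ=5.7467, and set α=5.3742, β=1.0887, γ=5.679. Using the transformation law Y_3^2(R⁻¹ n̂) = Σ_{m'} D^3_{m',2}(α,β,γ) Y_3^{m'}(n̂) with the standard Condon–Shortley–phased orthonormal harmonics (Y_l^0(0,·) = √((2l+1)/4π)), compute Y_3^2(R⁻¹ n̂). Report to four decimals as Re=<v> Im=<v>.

Need the full column D^3_{m',2} for m'=−3..3 at α=5.3742, β=1.0887, γ=5.679.
cos(β/2)=0.855464, sin(β/2)=0.517862
d^3_{-3,2}: single k=5 term ⇒ +0.078046;  D = +0.004073-0.077939i
d^3_{-2,2}: k∈[4..5] ⇒ +0.263166 -0.019288 = +0.243878;  D = +0.199950-0.139630i
d^3_{-1,2}: k∈[3..4] ⇒ +0.549893 -0.100756 = +0.449136;  D = +0.429158+0.132465i
d^3_{0,2}: k∈[2..3] ⇒ +0.786676 -0.288284 = +0.498392;  D = +0.176702+0.466016i
d^3_{1,2}: k∈[1..2] ⇒ +0.750279 -0.549893 = +0.200387;  D = -0.104151+0.171194i
d^3_{2,2}: k∈[0..1] ⇒ +0.391932 -0.718134 = -0.326202;  D = +0.324038-0.037512i
d^3_{3,2}: single k=0 term ⇒ -0.581164;  D = +0.407505+0.414356i
Y_3^{m'}(θ=2.3473,φ=5.7467) and Σ D·Y over m':
  (+0.0041-0.0779i)·(-0.0059+0.1514i)  (+0.2000-0.1396i)·(-0.1740-0.3202i)  (+0.4292+0.1325i)·(+0.2884+0.1715i)  (+0.1767+0.4660i)·(+0.1424+0.0000i)  (-0.1042+0.1712i)·(-0.2884+0.1715i)  (+0.3240-0.0375i)·(-0.1740+0.3202i)  (+0.4075+0.4144i)·(+0.0059+0.1514i)
Y_3^2(R⁻¹ n̂) = -0.045554+0.246670i

Re=-0.0456 Im=0.2467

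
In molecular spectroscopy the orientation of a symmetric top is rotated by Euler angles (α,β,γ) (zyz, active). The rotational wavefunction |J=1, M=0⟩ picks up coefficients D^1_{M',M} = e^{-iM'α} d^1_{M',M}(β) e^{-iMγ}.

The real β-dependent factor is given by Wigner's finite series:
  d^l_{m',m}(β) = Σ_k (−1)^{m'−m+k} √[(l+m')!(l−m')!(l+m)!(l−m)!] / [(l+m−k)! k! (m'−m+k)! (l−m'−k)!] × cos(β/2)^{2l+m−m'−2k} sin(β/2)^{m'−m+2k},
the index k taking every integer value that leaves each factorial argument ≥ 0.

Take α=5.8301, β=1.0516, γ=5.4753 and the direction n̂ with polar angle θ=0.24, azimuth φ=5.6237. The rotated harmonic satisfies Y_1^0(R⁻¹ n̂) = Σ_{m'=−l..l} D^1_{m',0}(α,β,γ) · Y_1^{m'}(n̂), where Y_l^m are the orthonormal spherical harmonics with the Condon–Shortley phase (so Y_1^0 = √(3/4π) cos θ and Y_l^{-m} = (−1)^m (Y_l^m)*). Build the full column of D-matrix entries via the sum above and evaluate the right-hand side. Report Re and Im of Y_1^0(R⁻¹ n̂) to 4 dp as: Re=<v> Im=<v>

Re=0.3342 Im=0.0000

Need the full column D^1_{m',0} for m'=−1..1 at α=5.8301, β=1.0516, γ=5.4753.
cos(β/2)=0.864923, sin(β/2)=0.501905
d^1_{-1,0}: single k=1 term ⇒ +0.613923;  D = +0.551979-0.268740i
d^1_{0,0}: k∈[0..1] ⇒ +0.748091 -0.251909 = +0.496183;  D = +0.496183+0.000000i
d^1_{1,0}: single k=0 term ⇒ -0.613923;  D = -0.551979-0.268740i
Y_1^{m'}(θ=0.24,φ=5.6237) and Σ D·Y over m':
  (+0.5520-0.2687i)·(+0.0649+0.0503i)  (+0.4962+0.0000i)·(+0.4746+0.0000i)  (-0.5520-0.2687i)·(-0.0649+0.0503i)
Y_1^0(R⁻¹ n̂) = +0.334184+0.000000i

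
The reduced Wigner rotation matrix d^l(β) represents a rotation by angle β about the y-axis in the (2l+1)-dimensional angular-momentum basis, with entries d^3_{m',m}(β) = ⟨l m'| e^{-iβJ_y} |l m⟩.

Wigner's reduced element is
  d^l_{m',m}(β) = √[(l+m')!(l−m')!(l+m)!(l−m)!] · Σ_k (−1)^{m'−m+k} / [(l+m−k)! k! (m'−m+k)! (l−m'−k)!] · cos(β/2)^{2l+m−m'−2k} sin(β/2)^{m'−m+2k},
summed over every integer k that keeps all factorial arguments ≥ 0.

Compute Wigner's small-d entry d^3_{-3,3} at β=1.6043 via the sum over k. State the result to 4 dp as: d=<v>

d=0.1380

d^3_{-3,3}(β=1.6043) via Wigner's sum:
c=cos(1.6043/2)=0.695163, s=sin(1.6043/2)=0.718852; N=√[1·720·720·1]=720.000000
k∈{6} keeps every argument non-negative
  k=6: (−1)^0·720.0000/(720)·0.6952^0·0.7189^6 = +0.137987
d^3_{-3,3}(1.6043) = +0.137987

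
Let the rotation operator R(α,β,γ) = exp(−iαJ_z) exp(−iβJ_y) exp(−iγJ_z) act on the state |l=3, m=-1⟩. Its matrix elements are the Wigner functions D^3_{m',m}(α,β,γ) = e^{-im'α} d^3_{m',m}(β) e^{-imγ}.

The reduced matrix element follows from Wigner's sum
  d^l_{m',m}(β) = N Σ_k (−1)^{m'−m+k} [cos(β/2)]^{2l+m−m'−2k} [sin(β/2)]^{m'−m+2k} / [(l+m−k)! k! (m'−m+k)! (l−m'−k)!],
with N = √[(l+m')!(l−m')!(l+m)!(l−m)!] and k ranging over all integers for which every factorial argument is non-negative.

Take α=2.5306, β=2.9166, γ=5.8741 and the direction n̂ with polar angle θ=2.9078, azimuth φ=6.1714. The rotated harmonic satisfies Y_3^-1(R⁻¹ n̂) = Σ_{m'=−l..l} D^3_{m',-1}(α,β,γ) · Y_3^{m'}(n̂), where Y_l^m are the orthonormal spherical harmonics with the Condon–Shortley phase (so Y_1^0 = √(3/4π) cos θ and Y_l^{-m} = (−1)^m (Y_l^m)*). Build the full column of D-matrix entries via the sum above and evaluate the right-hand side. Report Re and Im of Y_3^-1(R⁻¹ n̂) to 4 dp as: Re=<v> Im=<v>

Re=0.4227 Im=-0.0631

Need the full column D^3_{m',-1} for m'=−3..3 at α=2.5306, β=2.9166, γ=5.8741.
cos(β/2)=0.112259, sin(β/2)=0.993679
d^3_{-3,-1}: single k=2 term ⇒ +0.000607;  D = +0.000378+0.000476i
d^3_{-2,-1}: k∈[1..2] ⇒ +0.000056 -0.008779 = -0.008723;  D = +0.000525+0.008707i
d^3_{-1,-1}: k∈[0..2] ⇒ +0.000002 -0.001254 +0.073719 = +0.072467;  D = -0.037922+0.061752i
d^3_{0,-1}: k∈[0..2] ⇒ -0.000061 +0.014425 -0.376741 = -0.362377;  D = -0.332476+0.144143i
d^3_{1,-1}: k∈[0..2] ⇒ +0.000941 -0.098292 +0.962668 = +0.865317;  D = -0.847739-0.173529i
d^3_{2,-1}: k∈[0..1] ⇒ -0.008779 +0.343916 = +0.335137;  D = +0.230372+0.243405i
d^3_{3,-1}: single k=0 term ⇒ +0.047585;  D = -0.006965-0.047073i
Y_3^{m'}(θ=2.9078,φ=6.1714) and Σ D·Y over m':
  (+0.0004+0.0005i)·(+0.0049+0.0017i)  (+0.0005+0.0087i)·(-0.0520-0.0118i)  (-0.0379+0.0618i)·(+0.2776+0.0312i)  (-0.3325+0.1441i)·(-0.6286+0.0000i)  (-0.8477-0.1735i)·(-0.2776+0.0312i)  (+0.2304+0.2434i)·(-0.0520+0.0118i)  (-0.0070-0.0471i)·(-0.0049+0.0017i)
Y_3^-1(R⁻¹ n̂) = +0.422657-0.063067i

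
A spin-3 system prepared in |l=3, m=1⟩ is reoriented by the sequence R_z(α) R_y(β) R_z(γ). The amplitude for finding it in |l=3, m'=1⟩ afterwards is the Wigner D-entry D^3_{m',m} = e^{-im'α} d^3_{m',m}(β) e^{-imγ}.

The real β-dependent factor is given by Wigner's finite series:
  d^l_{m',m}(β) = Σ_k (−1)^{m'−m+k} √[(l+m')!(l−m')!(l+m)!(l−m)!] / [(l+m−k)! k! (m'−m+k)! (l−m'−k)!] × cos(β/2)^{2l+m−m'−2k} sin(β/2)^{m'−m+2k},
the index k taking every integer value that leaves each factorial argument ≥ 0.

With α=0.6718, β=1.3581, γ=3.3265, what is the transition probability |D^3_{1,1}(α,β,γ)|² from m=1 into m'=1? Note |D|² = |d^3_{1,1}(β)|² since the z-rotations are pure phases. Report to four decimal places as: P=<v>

P=0.1367

D^3_{1,1}(0.6718,1.3581,3.3265) = e^{-i·1·0.6718}·d^3_{1,1}(1.3581)·e^{-i·1·3.3265}. Compute d first:
With c≡cos(β/2)=0.778170 and s≡sin(β/2)=0.628054, N=[24·2·24·2]^{1/2}=48.000000
k: max(0,(1)−(1))=0 … min(3+(1),3−(1))=2
  k=0: (−1)^0·48.0000/(48)·0.7782^6·0.6281^0 = +0.222048
  k=1: (−1)^1·48.0000/(6)·0.7782^4·0.6281^2 = -1.157128
  k=2: (−1)^2·48.0000/(8)·0.7782^2·0.6281^4 = +0.565312
d^3_{1,1}(1.3581) = +0.222048 -1.157128 +0.565312 = -0.369769
|D^3_{1,1}|² = |d^3_{1,1}(β)|² = (-0.369769)² = 0.136729 (the z-rotation phases have unit modulus)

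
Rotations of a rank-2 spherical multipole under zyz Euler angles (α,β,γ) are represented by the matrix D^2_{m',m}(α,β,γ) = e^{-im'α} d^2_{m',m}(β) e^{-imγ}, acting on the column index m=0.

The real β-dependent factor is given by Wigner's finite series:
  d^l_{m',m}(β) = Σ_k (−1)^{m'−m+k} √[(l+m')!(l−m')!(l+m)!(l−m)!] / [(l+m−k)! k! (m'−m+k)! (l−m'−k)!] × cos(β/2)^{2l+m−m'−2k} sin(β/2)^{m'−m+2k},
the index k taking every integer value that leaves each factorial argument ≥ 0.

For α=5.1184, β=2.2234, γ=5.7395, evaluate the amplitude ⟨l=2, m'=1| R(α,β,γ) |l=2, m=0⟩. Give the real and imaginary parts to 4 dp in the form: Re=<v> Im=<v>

Re=0.2334 Im=0.5429

Split into d^2_{1,0}(β=2.2234) × two z-phases.
c=cos(2.2234/2)=0.443138, s=sin(2.2234/2)=0.896453; N=√[6·1·2·2]=4.898979
The bounds max(0,m−m')=0 and min(l+m,l−m')=1 give 2 terms
  k=0: (−1)^1·4.8990/(2)·0.4431^3·0.8965^1 = -0.191082
  k=1: (−1)^2·4.8990/(2)·0.4431^1·0.8965^3 = +0.781984
d^2_{1,0}(2.2234) = -0.191082 +0.781984 = +0.590901
D = (+0.394948+0.918704i)·(+0.590901)·(+1.000000+0.000000i) = +0.233375+0.542863i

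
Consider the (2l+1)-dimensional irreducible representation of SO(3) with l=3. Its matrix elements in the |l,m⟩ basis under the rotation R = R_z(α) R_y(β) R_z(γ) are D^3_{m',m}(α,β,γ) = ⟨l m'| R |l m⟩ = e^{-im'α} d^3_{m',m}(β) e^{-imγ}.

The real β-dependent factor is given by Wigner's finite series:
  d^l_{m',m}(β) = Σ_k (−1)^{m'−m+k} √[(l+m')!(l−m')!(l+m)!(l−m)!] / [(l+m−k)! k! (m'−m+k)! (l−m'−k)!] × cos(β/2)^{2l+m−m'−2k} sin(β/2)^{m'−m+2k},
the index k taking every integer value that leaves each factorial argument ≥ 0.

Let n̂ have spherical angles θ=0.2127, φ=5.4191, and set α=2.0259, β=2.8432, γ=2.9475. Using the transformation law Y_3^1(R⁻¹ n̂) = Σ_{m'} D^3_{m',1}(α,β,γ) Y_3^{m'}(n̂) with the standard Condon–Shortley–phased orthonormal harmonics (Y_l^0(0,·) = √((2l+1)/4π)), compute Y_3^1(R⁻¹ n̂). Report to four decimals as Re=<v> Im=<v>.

Re=-0.1021 Im=-0.0883

Need the full column D^3_{m',1} for m'=−3..3 at α=2.0259, β=2.8432, γ=2.9475.
cos(β/2)=0.148643, sin(β/2)=0.988891
d^3_{-3,1}: single k=4 term ⇒ +0.081833;  D = -0.081828+0.000932i
d^3_{-2,1}: k∈[3..4] ⇒ +0.020087 -0.444516 = -0.424429;  D = -0.190891-0.379079i
d^3_{-1,1}: k∈[2..4] ⇒ +0.002864 -0.169034 +0.935169 = +0.768999;  D = +0.464896-0.612562i
d^3_{0,1}: k∈[1..3] ⇒ +0.000249 -0.033006 +0.486943 = +0.454186;  D = -0.445657-0.087602i
d^3_{1,1}: k∈[0..2] ⇒ +0.000011 -0.003819 +0.126776 = +0.122967;  D = +0.031733+0.118802i
d^3_{2,1}: k∈[0..1] ⇒ -0.000227 +0.020087 = +0.019860;  D = +0.014982-0.013037i
d^3_{3,1}: single k=0 term ⇒ +0.001849;  D = -0.001703-0.000719i
Y_3^{m'}(θ=0.2127,φ=5.4191) and Σ D·Y over m':
  (-0.0818+0.0009i)·(-0.0033+0.0020i)  (-0.1909-0.3791i)·(-0.0070+0.0440i)  (+0.4649-0.6126i)·(+0.1673+0.1960i)  (-0.4457-0.0876i)·(+0.6483+0.0000i)  (+0.0317+0.1188i)·(-0.1673+0.1960i)  (+0.0150-0.0130i)·(-0.0070-0.0440i)  (-0.0017-0.0007i)·(+0.0033+0.0020i)
Y_3^1(R⁻¹ n̂) = -0.102067-0.088332i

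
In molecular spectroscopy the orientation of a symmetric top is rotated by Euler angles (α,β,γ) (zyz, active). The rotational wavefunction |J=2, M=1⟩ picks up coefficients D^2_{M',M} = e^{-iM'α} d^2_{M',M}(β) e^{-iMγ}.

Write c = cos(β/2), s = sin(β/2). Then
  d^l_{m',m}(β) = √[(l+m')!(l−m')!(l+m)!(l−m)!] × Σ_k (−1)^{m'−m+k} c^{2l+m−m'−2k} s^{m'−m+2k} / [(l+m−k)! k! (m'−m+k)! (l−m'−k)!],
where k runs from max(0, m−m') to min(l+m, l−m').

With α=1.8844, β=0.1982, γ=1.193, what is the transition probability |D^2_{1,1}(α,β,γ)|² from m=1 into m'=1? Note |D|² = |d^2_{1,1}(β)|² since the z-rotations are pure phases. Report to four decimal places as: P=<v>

D^2_{1,1}(1.8844,0.1982,1.193) = e^{-i·1·1.8844}·d^2_{1,1}(0.1982)·e^{-i·1·1.193}. Compute d first:
Half-angle: c=0.995094, s=0.098938. N=√(6·1·6·1)=6.000000
Admissible k: 0..1 (factorial args all ≥0)
  k=0: (−1)^0·6.0000/(6)·0.9951^4·0.0989^0 = +0.980518
  k=1: (−1)^1·6.0000/(2)·0.9951^2·0.0989^2 = -0.029079
d^2_{1,1}(0.1982) = +0.980518 -0.029079 = +0.951440
|D^2_{1,1}|² = |d^2_{1,1}(β)|² = (+0.951440)² = 0.905238 (the z-rotation phases have unit modulus)

P=0.9052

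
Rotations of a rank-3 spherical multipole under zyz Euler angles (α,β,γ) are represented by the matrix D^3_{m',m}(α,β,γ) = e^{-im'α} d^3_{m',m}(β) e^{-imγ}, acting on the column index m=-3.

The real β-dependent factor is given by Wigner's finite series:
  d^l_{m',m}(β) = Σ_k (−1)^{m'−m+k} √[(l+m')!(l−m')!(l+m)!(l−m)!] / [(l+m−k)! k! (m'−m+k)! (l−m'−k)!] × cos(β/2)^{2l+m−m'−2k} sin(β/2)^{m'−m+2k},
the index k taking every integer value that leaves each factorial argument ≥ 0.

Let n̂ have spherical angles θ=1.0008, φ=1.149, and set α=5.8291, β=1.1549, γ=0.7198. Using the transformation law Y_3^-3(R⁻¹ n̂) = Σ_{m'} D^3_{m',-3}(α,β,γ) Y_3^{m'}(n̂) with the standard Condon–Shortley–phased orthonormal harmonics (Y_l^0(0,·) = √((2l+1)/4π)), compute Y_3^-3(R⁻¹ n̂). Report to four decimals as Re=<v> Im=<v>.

Need the full column D^3_{m',-3} for m'=−3..3 at α=5.8291, β=1.1549, γ=0.7198.
cos(β/2)=0.837857, sin(β/2)=0.545889
d^3_{-3,-3}: single k=0 term ⇒ +0.345956;  D = +0.241738+0.247484i
d^3_{-2,-3}: single k=0 term ⇒ -0.552116;  D = -0.173450-0.524164i
d^3_{-1,-3}: single k=0 term ⇒ +0.568768;  D = -0.076279+0.563630i
d^3_{0,-3}: single k=0 term ⇒ -0.427897;  D = +0.237568-0.355889i
d^3_{1,-3}: single k=0 term ⇒ +0.241437;  D = -0.208544+0.121660i
d^3_{2,-3}: single k=0 term ⇒ -0.099487;  D = +0.099215-0.007358i
d^3_{3,-3}: single k=0 term ⇒ +0.026462;  D = -0.024574-0.009817i
Y_3^{m'}(θ=1.0008,φ=1.149) and Σ D·Y over m':
  (+0.2417+0.2475i)·(-0.2375+0.0749i)  (-0.1735-0.5242i)·(-0.2599-0.2920i)  (-0.0763+0.5636i)·(+0.0508-0.1132i)  (+0.2376-0.3559i)·(-0.3109+0.0000i)  (-0.2085+0.1217i)·(-0.0508-0.1132i)  (+0.0992-0.0074i)·(-0.2599+0.2920i)  (-0.0246-0.0098i)·(+0.2375+0.0749i)
Y_3^-3(R⁻¹ n̂) = -0.202229+0.338251i

Re=-0.2022 Im=0.3383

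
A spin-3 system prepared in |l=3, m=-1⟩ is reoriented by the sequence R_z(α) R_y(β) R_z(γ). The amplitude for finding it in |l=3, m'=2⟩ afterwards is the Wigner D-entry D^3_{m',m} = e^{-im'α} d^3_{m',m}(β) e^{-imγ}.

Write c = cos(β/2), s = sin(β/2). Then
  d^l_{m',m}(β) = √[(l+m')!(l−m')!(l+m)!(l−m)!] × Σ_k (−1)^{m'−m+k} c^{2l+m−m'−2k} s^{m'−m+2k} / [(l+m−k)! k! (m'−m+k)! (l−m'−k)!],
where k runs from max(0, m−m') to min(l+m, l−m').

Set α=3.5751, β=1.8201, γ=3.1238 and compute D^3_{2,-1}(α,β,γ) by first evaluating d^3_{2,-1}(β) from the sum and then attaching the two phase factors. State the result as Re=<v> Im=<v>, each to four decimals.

Re=0.0786 Im=-0.0960

First d^3_{2,-1}(β=1.8201), then the phase factors e^{-i(2)α} and e^{-i(-1)γ}:
Half-angle: c=0.613706, s=0.789534. N=√(120·1·2·24)=75.894664
Admissible k: 0..1 (factorial args all ≥0)
  k=0: (−1)^3·75.8947/(12)·0.6137^3·0.7895^3 = -0.719490
  k=1: (−1)^4·75.8947/(24)·0.6137^1·0.7895^5 = +0.595410
d^3_{2,-1}(1.8201) = -0.719490 +0.595410 = -0.124081
Phases: e^{-i·(2)·3.5751}=+0.647105-0.762401i, e^{-i·(-1)·3.1238}=-0.999842+0.017792i ⇒ D=+0.078597-0.096013i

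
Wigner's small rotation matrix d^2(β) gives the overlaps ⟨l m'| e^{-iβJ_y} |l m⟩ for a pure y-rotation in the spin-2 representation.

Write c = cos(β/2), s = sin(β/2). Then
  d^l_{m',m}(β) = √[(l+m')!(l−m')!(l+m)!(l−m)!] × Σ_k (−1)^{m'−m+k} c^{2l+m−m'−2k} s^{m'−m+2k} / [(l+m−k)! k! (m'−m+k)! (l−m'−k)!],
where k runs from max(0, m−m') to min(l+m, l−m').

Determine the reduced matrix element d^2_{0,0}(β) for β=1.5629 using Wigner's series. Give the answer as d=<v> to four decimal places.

d=-0.4999

d^2_{0,0}(β=1.5629) via Wigner's sum:
With c≡cos(β/2)=0.709893 and s≡sin(β/2)=0.704310, N=[2·2·2·2]^{1/2}=4.000000
Admissible k: 0..2 (factorial args all ≥0)
  k=0: (−1)^0·4.0000/(4)·0.7099^4·0.7043^0 = +0.253964
  k=1: (−1)^1·4.0000/(1)·0.7099^2·0.7043^2 = -0.999938
  k=2: (−1)^2·4.0000/(4)·0.7099^0·0.7043^4 = +0.246067
d^2_{0,0}(1.5629) = +0.253964 -0.999938 +0.246067 = -0.499906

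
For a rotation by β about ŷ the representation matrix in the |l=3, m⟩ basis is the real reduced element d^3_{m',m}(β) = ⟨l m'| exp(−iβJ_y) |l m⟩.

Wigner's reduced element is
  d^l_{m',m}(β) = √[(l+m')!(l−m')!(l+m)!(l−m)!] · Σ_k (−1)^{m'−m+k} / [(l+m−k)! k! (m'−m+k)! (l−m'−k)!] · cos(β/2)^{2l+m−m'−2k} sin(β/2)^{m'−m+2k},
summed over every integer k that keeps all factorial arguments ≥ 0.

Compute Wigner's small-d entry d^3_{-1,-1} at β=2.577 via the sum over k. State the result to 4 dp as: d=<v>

d^3_{-1,-1}(β=2.577) via Wigner's sum:
c=cos(2.577/2)=0.278562, s=sin(2.577/2)=0.960418; N=√[2·24·2·24]=48.000000
Admissible k: 0..2 (factorial args all ≥0)
  k=0: (−1)^0·48.0000/(48)·0.2786^6·0.9604^0 = +0.000467
  k=1: (−1)^1·48.0000/(6)·0.2786^4·0.9604^2 = -0.044432
  k=2: (−1)^2·48.0000/(8)·0.2786^2·0.9604^4 = +0.396129
d^3_{-1,-1}(2.577) = +0.000467 -0.044432 +0.396129 = +0.352164

d=0.3522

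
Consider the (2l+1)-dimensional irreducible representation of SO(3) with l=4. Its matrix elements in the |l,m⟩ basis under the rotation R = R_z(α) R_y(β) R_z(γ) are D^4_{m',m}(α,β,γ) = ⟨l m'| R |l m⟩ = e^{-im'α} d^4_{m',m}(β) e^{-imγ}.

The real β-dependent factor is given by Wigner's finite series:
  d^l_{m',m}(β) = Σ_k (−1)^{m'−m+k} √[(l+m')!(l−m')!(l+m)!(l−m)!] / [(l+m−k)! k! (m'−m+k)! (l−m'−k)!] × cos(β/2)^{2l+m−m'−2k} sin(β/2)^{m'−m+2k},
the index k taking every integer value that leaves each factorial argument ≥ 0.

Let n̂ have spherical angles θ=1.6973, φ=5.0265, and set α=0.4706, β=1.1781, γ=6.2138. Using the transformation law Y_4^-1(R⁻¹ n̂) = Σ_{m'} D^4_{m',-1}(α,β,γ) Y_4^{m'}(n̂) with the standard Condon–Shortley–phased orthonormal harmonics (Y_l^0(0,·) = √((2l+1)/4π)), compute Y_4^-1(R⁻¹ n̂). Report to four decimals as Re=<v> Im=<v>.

Need the full column D^4_{m',-1} for m'=−4..4 at α=0.4706, β=1.1781, γ=6.2138.
cos(β/2)=0.831469, sin(β/2)=0.555571
d^4_{-4,-1}: single k=3 term ⇒ +0.509969;  D = -0.122319+0.495082i
d^4_{-3,-1}: k∈[2..3] ⇒ +0.809517 -0.602369 = +0.207148;  D = +0.046899+0.201769i
d^4_{-2,-1}: k∈[1..3] ⇒ +0.647587 -1.445625 +0.430281 = -0.367757;  D = -0.236629-0.281518i
d^4_{-1,-1}: k∈[0..3] ⇒ +0.228438 -1.529843 +1.366044 -0.203297 = -0.138659;  D = -0.127647-0.054151i
d^4_{0,-1}: k∈[0..3] ⇒ -0.682616 +1.828588 -0.816401 +0.060749 = +0.390319;  D = +0.389380-0.027061i
d^4_{1,-1}: k∈[0..3] ⇒ +1.019895 -1.366044 +0.304946 -0.009077 = -0.050279;  D = -0.043125+0.025850i
d^4_{2,-1}: k∈[0..2] ⇒ -0.963750 +0.645422 -0.057632 = -0.375960;  D = -0.199772+0.318492i
d^4_{3,-1}: k∈[0..1] ⇒ +0.602369 -0.161362 = +0.441007;  D = +0.039466-0.439237i
d^4_{4,-1}: single k=0 term ⇒ -0.227683;  D = +0.084661+0.211358i
Y_4^{m'}(θ=1.6973,φ=5.0265) and Σ D·Y over m':
  (-0.1223+0.4951i)·(+0.1325-0.4076i)  (+0.0469+0.2018i)·(+0.1247+0.0906i)  (-0.2366-0.2815i)·(+0.2367-0.1719i)  (-0.1276-0.0542i)·(+0.0528+0.1627i)  (+0.3894-0.0271i)·(+0.2678+0.0000i)  (-0.0431+0.0258i)·(-0.0528+0.1627i)  (-0.1998+0.3185i)·(+0.2367+0.1719i)  (+0.0395-0.4392i)·(-0.1247+0.0906i)  (+0.0847+0.2114i)·(+0.1325+0.4076i)
Y_4^-1(R⁻¹ n̂) = +0.031065+0.241567i

Re=0.0311 Im=0.2416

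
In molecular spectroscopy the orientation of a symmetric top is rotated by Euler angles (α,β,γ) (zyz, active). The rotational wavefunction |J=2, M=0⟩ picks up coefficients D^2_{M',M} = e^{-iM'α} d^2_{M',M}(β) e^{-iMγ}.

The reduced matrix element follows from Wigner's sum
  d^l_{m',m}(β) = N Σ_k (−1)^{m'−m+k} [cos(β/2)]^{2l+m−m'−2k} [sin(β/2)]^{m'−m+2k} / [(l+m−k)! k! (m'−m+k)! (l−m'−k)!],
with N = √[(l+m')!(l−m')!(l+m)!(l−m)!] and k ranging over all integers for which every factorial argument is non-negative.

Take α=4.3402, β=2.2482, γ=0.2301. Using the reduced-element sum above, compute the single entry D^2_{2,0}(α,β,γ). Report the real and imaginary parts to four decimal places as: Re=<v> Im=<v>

D^2_{2,0}(4.3402,2.2482,0.2301) = e^{-i·2·4.3402}·d^2_{2,0}(2.2482)·e^{-i·0·0.2301}. Compute d first:
c=cos(2.2482/2)=0.431988, s=sin(2.2482/2)=0.901879; N=√[24·1·2·2]=9.797959
k∈{0} keeps every argument non-negative
  k=0: (−1)^2·9.7980/(4)·0.4320^2·0.9019^2 = +0.371806
d^2_{2,0}(2.2482) = +0.371806
Phases: e^{-i·(2)·4.3402}=-0.735509-0.677514i, e^{-i·(0)·0.2301}=+1.000000+0.000000i ⇒ D=-0.273467-0.251904i

Re=-0.2735 Im=-0.2519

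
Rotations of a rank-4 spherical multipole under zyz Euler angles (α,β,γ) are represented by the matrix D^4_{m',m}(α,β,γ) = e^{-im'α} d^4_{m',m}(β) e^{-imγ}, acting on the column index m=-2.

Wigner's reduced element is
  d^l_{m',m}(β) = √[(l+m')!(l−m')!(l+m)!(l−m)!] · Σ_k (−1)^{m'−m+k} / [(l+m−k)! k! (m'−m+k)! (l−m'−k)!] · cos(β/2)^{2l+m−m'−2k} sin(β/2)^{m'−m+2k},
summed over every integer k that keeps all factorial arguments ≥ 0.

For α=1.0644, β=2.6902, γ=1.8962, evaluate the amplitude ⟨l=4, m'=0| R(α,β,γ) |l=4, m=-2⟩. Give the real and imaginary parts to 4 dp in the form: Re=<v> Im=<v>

Re=-0.2793 Im=-0.2127

D^4_{0,-2}(1.0644,2.6902,1.8962) = e^{-i·0·1.0644}·d^4_{0,-2}(2.6902)·e^{-i·-2·1.8962}. Compute d first:
c=cos(2.6902/2)=0.223785, s=sin(2.6902/2)=0.974639; N=√[24·24·2·720]=910.735966
The bounds max(0,m−m')=0 and min(l+m,l−m')=2 give 3 terms
  k=0: (−1)^2·910.7360/(96)·0.2238^6·0.9746^2 = +0.001132
  k=1: (−1)^3·910.7360/(36)·0.2238^4·0.9746^4 = -0.057252
  k=2: (−1)^4·910.7360/(96)·0.2238^2·0.9746^6 = +0.407235
d^4_{0,-2}(2.6902) = +0.001132 -0.057252 +0.407235 = +0.351115
Phases: e^{-i·(0)·1.0644}=+1.000000+0.000000i, e^{-i·(-2)·1.8962}=-0.795595-0.605829i ⇒ D=-0.279345-0.212716i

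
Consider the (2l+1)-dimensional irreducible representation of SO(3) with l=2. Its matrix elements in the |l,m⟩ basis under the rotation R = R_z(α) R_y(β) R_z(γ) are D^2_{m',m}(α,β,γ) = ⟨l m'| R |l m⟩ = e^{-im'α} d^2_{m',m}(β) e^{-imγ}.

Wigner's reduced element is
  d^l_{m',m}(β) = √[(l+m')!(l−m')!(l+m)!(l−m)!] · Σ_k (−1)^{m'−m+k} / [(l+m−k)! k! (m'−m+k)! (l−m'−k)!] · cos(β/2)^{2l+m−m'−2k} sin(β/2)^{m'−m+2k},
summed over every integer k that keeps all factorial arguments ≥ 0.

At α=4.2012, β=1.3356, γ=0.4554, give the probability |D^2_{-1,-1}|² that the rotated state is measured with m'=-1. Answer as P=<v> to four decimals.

P=0.1084

First d^2_{-1,-1}(β=1.3356), then the phase factors e^{-i(-1)α} and e^{-i(-1)γ}:
c=cos(1.3356/2)=0.785186, s=sin(1.3356/2)=0.619260; N=√[1·6·1·6]=6.000000
The bounds max(0,m−m')=0 and min(l+m,l−m')=1 give 2 terms
  k=0: (−1)^0·6.0000/(6)·0.7852^4·0.6193^0 = +0.380093
  k=1: (−1)^1·6.0000/(2)·0.7852^2·0.6193^2 = -0.709271
d^2_{-1,-1}(1.3356) = +0.380093 -0.709271 = -0.329178
|D^2_{-1,-1}|² = |d^2_{-1,-1}(β)|² = (-0.329178)² = 0.108358 (the z-rotation phases have unit modulus)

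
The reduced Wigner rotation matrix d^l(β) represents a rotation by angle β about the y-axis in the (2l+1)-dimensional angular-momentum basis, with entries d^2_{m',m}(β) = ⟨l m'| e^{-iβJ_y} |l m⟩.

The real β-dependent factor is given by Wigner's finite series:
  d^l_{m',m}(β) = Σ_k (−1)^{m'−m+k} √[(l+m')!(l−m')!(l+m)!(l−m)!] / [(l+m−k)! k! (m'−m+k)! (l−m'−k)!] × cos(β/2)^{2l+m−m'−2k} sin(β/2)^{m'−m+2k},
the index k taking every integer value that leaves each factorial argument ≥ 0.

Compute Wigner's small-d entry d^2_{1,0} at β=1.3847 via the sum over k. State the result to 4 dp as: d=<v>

d=-0.2227

d^2_{1,0}(β=1.3847) via Wigner's sum:
c=cos(1.3847/2)=0.769748, s=sin(1.3847/2)=0.638348; N=√[6·1·2·2]=4.898979
k∈{0,1} keeps every argument non-negative
  k=0: (−1)^1·4.8990/(2)·0.7697^3·0.6383^1 = -0.713147
  k=1: (−1)^2·4.8990/(2)·0.7697^1·0.6383^3 = +0.490452
d^2_{1,0}(1.3847) = -0.713147 +0.490452 = -0.222695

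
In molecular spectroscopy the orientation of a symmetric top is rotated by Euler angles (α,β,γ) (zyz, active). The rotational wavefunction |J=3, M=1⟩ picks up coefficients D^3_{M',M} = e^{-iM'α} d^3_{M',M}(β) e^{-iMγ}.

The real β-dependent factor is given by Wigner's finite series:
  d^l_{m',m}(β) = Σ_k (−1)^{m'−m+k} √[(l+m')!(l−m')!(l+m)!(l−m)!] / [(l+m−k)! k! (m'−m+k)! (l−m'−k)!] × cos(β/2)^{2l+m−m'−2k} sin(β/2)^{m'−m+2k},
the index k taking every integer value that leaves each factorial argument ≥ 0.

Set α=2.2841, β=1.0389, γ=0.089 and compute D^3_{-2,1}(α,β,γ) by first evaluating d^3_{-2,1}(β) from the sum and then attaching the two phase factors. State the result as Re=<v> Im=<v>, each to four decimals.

Re=-0.0978 Im=-0.4119

D^3_{-2,1}(2.2841,1.0389,0.089) = e^{-i·-2·2.2841}·d^3_{-2,1}(1.0389)·e^{-i·1·0.089}. Compute d first:
c=cos(1.0389/2)=0.868092, s=sin(1.0389/2)=0.496403; N=√[1·120·24·2]=75.894664
The bounds max(0,m−m')=3 and min(l+m,l−m')=4 give 2 terms
  k=3: (−1)^0·75.8947/(12)·0.8681^3·0.4964^3 = +0.506093
  k=4: (−1)^1·75.8947/(24)·0.8681^1·0.4964^5 = -0.082744
d^3_{-2,1}(1.0389) = +0.506093 -0.082744 = +0.423349
D = (-0.143690-0.989623i)·(+0.423349)·(+0.996042-0.088883i) = -0.097828-0.411891i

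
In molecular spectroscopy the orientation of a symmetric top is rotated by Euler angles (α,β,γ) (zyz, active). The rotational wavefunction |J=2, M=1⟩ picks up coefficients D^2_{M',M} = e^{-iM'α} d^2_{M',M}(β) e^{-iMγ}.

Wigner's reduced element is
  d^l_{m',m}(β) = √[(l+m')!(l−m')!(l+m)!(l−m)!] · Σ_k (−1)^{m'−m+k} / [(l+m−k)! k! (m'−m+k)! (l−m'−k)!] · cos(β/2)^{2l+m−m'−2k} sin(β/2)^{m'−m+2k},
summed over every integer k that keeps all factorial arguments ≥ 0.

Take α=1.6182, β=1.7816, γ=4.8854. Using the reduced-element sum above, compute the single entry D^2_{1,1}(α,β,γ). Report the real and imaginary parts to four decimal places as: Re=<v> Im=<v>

D^2_{1,1}(1.6182,1.7816,4.8854) = e^{-i·1·1.6182}·d^2_{1,1}(1.7816)·e^{-i·1·4.8854}. Compute d first:
With c≡cos(β/2)=0.628790 and s≡sin(β/2)=0.777575, N=[6·1·6·1]^{1/2}=6.000000
k: max(0,(1)−(1))=0 … min(2+(1),2−(1))=1
  k=0: (−1)^0·6.0000/(6)·0.6288^4·0.7776^0 = +0.156323
  k=1: (−1)^1·6.0000/(2)·0.6288^2·0.7776^2 = -0.717162
d^2_{1,1}(1.7816) = +0.156323 -0.717162 = -0.560839
Phases: e^{-i·(1)·1.6182}=-0.047386-0.998877i, e^{-i·(1)·4.8854}=+0.172149+0.985071i ⇒ D=-0.547271+0.122619i

Re=-0.5473 Im=0.1226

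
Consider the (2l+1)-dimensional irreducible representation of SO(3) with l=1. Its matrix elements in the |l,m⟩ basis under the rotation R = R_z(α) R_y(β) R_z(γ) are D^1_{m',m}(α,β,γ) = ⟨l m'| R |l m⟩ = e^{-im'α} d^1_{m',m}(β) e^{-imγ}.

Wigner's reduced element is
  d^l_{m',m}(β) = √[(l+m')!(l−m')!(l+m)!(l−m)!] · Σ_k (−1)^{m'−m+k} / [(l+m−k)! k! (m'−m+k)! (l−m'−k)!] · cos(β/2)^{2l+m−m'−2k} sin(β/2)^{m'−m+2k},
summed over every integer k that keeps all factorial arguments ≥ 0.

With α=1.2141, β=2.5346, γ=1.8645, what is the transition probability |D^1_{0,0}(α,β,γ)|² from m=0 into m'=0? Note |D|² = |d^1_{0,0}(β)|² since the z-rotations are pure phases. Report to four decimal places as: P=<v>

D^1_{0,0}(1.2141,2.5346,1.8645) = e^{-i·0·1.2141}·d^1_{0,0}(2.5346)·e^{-i·0·1.8645}. Compute d first:
c=cos(2.5346/2)=0.298859, s=sin(2.5346/2)=0.954297; N=√[1·1·1·1]=1.000000
Admissible k: 0..1 (factorial args all ≥0)
  k=0: (−1)^0·1.0000/(1)·0.2989^2·0.9543^0 = +0.089316
  k=1: (−1)^1·1.0000/(1)·0.2989^0·0.9543^2 = -0.910684
d^1_{0,0}(2.5346) = +0.089316 -0.910684 = -0.821367
|D^1_{0,0}|² = |d^1_{0,0}(β)|² = (-0.821367)² = 0.674644 (the z-rotation phases have unit modulus)

P=0.6746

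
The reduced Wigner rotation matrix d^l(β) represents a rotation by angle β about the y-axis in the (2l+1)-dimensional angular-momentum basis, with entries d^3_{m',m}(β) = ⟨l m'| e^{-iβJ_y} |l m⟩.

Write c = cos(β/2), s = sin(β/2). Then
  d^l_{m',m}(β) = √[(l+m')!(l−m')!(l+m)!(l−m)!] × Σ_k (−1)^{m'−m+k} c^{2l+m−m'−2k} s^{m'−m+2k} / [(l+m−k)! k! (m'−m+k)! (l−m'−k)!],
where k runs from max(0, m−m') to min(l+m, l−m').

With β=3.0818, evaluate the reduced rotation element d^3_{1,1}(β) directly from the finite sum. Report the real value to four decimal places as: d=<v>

d=0.0053

d^3_{1,1}(β=3.0818) via Wigner's sum:
With c≡cos(β/2)=0.029892 and s≡sin(β/2)=0.999553, N=[24·2·24·2]^{1/2}=48.000000
k∈{0,1,2} keeps every argument non-negative
  k=0: (−1)^0·48.0000/(48)·0.0299^6·0.9996^0 = +0.000000
  k=1: (−1)^1·48.0000/(6)·0.0299^4·0.9996^2 = -0.000006
  k=2: (−1)^2·48.0000/(8)·0.0299^2·0.9996^4 = +0.005352
d^3_{1,1}(3.0818) = +0.000000 -0.000006 +0.005352 = +0.005345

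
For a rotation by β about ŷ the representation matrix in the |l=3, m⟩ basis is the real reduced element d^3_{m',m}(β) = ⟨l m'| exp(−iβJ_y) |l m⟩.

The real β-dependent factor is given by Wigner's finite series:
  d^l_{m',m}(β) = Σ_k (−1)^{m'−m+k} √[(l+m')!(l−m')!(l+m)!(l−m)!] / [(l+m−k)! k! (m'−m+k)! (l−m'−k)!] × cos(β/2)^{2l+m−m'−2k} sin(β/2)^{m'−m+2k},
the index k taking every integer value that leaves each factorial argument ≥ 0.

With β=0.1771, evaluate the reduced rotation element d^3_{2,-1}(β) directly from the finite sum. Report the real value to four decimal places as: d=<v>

d=-0.0043

d^3_{2,-1}(β=0.1771) via Wigner's sum:
c=cos(0.1771/2)=0.996082, s=sin(0.1771/2)=0.088434; N=√[120·1·2·24]=75.894664
The bounds max(0,m−m')=0 and min(l+m,l−m')=1 give 2 terms
  k=0: (−1)^3·75.8947/(12)·0.9961^3·0.0884^3 = -0.004323
  k=1: (−1)^4·75.8947/(24)·0.9961^1·0.0884^5 = +0.000017
d^3_{2,-1}(0.1771) = -0.004323 +0.000017 = -0.004306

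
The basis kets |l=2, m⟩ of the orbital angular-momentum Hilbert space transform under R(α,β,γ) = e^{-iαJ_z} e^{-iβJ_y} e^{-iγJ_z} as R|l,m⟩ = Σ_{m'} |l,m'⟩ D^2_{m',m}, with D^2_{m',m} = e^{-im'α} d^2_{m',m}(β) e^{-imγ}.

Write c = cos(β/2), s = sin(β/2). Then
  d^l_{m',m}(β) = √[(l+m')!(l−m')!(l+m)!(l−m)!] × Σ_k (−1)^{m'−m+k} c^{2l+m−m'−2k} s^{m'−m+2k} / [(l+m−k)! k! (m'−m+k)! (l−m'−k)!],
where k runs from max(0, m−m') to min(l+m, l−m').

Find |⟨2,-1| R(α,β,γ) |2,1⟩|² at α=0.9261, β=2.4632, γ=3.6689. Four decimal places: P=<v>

P=0.2455

First d^2_{-1,1}(β=2.4632), then the phase factors e^{-i(-1)α} and e^{-i(1)γ}:
With c≡cos(β/2)=0.332729 and s≡sin(β/2)=0.943022, N=[1·6·6·1]^{1/2}=6.000000
The bounds max(0,m−m')=2 and min(l+m,l−m')=3 give 2 terms
  k=2: (−1)^0·6.0000/(2)·0.3327^2·0.9430^2 = +0.295357
  k=3: (−1)^1·6.0000/(6)·0.3327^0·0.9430^4 = -0.790839
d^2_{-1,1}(2.4632) = +0.295357 -0.790839 = -0.495482
|D^2_{-1,1}|² = |d^2_{-1,1}(β)|² = (-0.495482)² = 0.245502 (the z-rotation phases have unit modulus)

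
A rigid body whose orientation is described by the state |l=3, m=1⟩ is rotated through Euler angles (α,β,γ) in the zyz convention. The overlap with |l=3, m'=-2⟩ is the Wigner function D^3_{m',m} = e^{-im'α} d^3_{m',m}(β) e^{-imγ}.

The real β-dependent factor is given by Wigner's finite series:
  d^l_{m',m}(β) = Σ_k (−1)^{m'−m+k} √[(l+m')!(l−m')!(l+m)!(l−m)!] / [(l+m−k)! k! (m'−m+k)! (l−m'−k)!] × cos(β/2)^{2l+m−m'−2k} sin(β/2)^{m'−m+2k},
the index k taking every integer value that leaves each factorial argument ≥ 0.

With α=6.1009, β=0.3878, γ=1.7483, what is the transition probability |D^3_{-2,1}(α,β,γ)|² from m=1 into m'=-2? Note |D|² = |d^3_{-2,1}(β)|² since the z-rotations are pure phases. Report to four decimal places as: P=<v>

D^3_{-2,1}(6.1009,0.3878,1.7483) = e^{-i·-2·6.1009}·d^3_{-2,1}(0.3878)·e^{-i·1·1.7483}. Compute d first:
Half-angle: c=0.981260, s=0.192687. N=√(1·120·24·2)=75.894664
k∈{3,4} keeps every argument non-negative
  k=3: (−1)^0·75.8947/(12)·0.9813^3·0.1927^3 = +0.042751
  k=4: (−1)^1·75.8947/(24)·0.9813^1·0.1927^5 = -0.000824
d^3_{-2,1}(0.3878) = +0.042751 -0.000824 = +0.041926
|D^3_{-2,1}|² = |d^3_{-2,1}(β)|² = (+0.041926)² = 0.001758 (the z-rotation phases have unit modulus)

P=0.0018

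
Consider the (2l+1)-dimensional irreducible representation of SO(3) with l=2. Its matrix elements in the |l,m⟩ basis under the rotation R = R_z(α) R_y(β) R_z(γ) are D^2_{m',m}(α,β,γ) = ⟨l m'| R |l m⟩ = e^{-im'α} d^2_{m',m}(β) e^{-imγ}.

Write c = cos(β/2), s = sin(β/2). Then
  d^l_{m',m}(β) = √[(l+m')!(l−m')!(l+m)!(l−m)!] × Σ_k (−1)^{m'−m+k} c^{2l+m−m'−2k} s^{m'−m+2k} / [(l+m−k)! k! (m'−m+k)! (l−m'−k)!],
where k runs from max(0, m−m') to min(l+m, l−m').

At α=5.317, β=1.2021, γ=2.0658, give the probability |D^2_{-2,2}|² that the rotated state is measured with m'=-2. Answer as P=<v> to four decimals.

P=0.0105

D^2_{-2,2}(5.317,1.2021,2.0658) = e^{-i·-2·5.317}·d^2_{-2,2}(1.2021)·e^{-i·2·2.0658}. Compute d first:
Half-angle: c=0.824742, s=0.565509. N=√(1·24·24·1)=24.000000
The bounds max(0,m−m')=4 and min(l+m,l−m')=4 give 1 term
  k=4: (−1)^0·24.0000/(24)·0.8247^0·0.5655^4 = +0.102272
d^2_{-2,2}(1.2021) = +0.102272
|D^2_{-2,2}|² = |d^2_{-2,2}(β)|² = (+0.102272)² = 0.010460 (the z-rotation phases have unit modulus)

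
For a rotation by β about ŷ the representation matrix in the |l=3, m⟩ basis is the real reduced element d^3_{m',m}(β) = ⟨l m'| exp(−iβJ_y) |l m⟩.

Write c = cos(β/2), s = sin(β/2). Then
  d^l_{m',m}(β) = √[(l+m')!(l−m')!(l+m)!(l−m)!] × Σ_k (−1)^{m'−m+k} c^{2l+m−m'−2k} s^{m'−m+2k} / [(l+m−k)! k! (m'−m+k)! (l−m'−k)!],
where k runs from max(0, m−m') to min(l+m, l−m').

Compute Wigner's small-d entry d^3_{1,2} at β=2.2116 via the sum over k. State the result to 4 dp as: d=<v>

d^3_{1,2}(β=2.2116) via Wigner's sum:
Half-angle: c=0.448420, s=0.893823. N=√(24·2·120·1)=75.894664
k∈{1,2} keeps every argument non-negative
  k=1: (−1)^0·75.8947/(24)·0.4484^5·0.8938^1 = +0.051248
  k=2: (−1)^1·75.8947/(12)·0.4484^3·0.8938^3 = -0.407229
d^3_{1,2}(2.2116) = +0.051248 -0.407229 = -0.355981

d=-0.3560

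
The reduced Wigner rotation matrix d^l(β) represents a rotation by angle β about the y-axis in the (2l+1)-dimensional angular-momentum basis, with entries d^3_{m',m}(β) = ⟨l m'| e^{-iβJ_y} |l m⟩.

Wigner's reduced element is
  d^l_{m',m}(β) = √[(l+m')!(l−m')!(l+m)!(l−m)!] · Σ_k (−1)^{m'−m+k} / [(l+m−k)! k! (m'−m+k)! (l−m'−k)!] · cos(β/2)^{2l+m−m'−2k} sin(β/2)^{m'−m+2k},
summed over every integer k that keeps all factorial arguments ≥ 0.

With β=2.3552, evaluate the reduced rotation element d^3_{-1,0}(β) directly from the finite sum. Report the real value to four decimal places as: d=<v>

d=0.4582

d^3_{-1,0}(β=2.3552) via Wigner's sum:
With c≡cos(β/2)=0.383143 and s≡sin(β/2)=0.923689, N=[2·24·6·6]^{1/2}=41.569219
Admissible k: 1..3 (factorial args all ≥0)
  k=1: (−1)^0·41.5692/(12)·0.3831^5·0.9237^1 = +0.026419
  k=2: (−1)^1·41.5692/(4)·0.3831^3·0.9237^3 = -0.460650
  k=3: (−1)^2·41.5692/(12)·0.3831^1·0.9237^5 = +0.892443
d^3_{-1,0}(2.3552) = +0.026419 -0.460650 +0.892443 = +0.458212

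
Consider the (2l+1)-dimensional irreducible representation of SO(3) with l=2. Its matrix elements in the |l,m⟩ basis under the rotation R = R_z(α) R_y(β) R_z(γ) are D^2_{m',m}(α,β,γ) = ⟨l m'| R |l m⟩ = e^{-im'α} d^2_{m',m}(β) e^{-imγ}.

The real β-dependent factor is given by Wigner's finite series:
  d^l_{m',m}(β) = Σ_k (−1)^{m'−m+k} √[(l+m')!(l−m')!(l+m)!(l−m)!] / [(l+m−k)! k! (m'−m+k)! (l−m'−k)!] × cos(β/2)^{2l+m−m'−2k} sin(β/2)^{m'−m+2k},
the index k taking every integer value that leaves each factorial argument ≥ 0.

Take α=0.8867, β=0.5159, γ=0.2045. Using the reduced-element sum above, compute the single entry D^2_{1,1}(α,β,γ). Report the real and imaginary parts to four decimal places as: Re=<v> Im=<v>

D^2_{1,1}(0.8867,0.5159,0.2045) = e^{-i·1·0.8867}·d^2_{1,1}(0.5159)·e^{-i·1·0.2045}. Compute d first:
Half-angle: c=0.966915, s=0.255099. N=√(6·1·6·1)=6.000000
Admissible k: 0..1 (factorial args all ≥0)
  k=0: (−1)^0·6.0000/(6)·0.9669^4·0.2551^0 = +0.874084
  k=1: (−1)^1·6.0000/(2)·0.9669^2·0.2551^2 = -0.182522
d^2_{1,1}(0.5159) = +0.874084 -0.182522 = +0.691562
Attach z-rotation phases: D = e^{-i(1)(0.8867)}·(+0.691562)·e^{-i(1)(0.2045)} = +0.319101-0.613541i

Re=0.3191 Im=-0.6135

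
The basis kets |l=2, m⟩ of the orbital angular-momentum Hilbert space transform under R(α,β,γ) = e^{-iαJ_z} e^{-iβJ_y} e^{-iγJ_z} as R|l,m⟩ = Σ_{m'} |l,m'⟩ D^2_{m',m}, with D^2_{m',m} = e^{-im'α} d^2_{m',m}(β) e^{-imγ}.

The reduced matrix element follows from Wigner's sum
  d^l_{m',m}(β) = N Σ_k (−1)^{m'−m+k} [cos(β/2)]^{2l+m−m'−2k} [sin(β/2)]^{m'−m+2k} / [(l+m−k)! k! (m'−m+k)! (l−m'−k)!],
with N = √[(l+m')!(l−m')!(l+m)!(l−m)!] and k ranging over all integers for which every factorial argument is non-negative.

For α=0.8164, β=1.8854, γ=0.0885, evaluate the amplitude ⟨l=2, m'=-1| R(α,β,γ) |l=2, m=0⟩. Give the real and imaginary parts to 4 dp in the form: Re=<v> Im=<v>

Re=-0.2468 Im=-0.2626

First d^2_{-1,0}(β=1.8854), then the phase factors e^{-i(-1)α} and e^{-i(0)γ}:
With c≡cos(β/2)=0.587605 and s≡sin(β/2)=0.809148, N=[1·6·2·2]^{1/2}=4.898979
The bounds max(0,m−m')=1 and min(l+m,l−m')=2 give 2 terms
  k=1: (−1)^0·4.8990/(2)·0.5876^3·0.8091^1 = +0.402125
  k=2: (−1)^1·4.8990/(2)·0.5876^1·0.8091^3 = -0.762508
d^2_{-1,0}(1.8854) = +0.402125 -0.762508 = -0.360384
Phases: e^{-i·(-1)·0.8164}=+0.684849+0.728685i, e^{-i·(0)·0.0885}=+1.000000+0.000000i ⇒ D=-0.246808-0.262606i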